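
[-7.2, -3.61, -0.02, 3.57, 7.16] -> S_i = -7.20 + 3.59*i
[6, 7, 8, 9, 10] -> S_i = 6 + 1*i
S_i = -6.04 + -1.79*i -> [-6.04, -7.83, -9.62, -11.41, -13.2]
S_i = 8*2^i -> [8, 16, 32, 64, 128]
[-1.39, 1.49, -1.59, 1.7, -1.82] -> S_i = -1.39*(-1.07)^i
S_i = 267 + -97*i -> [267, 170, 73, -24, -121]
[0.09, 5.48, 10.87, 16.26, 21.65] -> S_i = 0.09 + 5.39*i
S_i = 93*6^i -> [93, 558, 3348, 20088, 120528]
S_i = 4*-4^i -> [4, -16, 64, -256, 1024]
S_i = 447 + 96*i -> [447, 543, 639, 735, 831]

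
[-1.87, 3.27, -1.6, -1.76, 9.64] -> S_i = Random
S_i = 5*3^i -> [5, 15, 45, 135, 405]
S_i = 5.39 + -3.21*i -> [5.39, 2.18, -1.03, -4.24, -7.45]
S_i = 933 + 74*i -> [933, 1007, 1081, 1155, 1229]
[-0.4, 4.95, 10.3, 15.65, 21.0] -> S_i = -0.40 + 5.35*i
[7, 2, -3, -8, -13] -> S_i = 7 + -5*i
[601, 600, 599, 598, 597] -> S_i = 601 + -1*i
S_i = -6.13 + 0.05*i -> [-6.13, -6.08, -6.03, -5.98, -5.93]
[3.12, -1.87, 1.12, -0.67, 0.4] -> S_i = 3.12*(-0.60)^i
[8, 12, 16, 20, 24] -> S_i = 8 + 4*i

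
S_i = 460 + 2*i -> [460, 462, 464, 466, 468]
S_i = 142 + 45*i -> [142, 187, 232, 277, 322]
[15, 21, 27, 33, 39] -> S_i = 15 + 6*i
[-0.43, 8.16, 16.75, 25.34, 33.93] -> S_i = -0.43 + 8.59*i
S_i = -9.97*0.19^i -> [-9.97, -1.89, -0.36, -0.07, -0.01]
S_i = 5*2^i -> [5, 10, 20, 40, 80]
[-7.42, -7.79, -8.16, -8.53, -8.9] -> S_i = -7.42 + -0.37*i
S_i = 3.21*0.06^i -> [3.21, 0.19, 0.01, 0.0, 0.0]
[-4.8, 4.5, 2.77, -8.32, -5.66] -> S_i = Random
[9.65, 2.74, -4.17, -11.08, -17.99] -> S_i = 9.65 + -6.91*i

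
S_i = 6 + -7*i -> [6, -1, -8, -15, -22]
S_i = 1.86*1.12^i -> [1.86, 2.08, 2.33, 2.61, 2.93]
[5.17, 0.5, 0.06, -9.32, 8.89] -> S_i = Random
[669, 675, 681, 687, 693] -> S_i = 669 + 6*i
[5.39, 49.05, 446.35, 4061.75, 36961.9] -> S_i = 5.39*9.10^i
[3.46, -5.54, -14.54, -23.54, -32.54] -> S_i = 3.46 + -9.00*i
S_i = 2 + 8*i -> [2, 10, 18, 26, 34]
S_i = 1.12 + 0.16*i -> [1.12, 1.28, 1.44, 1.6, 1.76]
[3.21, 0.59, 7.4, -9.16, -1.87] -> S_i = Random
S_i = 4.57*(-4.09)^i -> [4.57, -18.69, 76.45, -312.67, 1278.82]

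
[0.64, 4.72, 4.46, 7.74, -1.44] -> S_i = Random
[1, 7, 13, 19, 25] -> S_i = 1 + 6*i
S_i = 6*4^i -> [6, 24, 96, 384, 1536]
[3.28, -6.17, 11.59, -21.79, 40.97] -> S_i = 3.28*(-1.88)^i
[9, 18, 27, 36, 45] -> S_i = 9 + 9*i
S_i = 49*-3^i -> [49, -147, 441, -1323, 3969]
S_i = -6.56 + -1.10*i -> [-6.56, -7.66, -8.76, -9.86, -10.96]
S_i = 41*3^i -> [41, 123, 369, 1107, 3321]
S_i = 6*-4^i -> [6, -24, 96, -384, 1536]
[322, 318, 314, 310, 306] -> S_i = 322 + -4*i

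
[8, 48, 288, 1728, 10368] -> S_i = 8*6^i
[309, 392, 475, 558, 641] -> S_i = 309 + 83*i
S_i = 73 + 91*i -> [73, 164, 255, 346, 437]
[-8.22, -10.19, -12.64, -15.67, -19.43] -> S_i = -8.22*1.24^i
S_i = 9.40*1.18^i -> [9.4, 11.09, 13.09, 15.44, 18.22]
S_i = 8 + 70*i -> [8, 78, 148, 218, 288]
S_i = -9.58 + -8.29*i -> [-9.58, -17.87, -26.16, -34.45, -42.74]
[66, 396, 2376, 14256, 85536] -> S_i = 66*6^i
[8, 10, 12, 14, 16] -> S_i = 8 + 2*i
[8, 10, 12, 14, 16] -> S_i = 8 + 2*i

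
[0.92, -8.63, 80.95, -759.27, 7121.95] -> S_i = 0.92*(-9.38)^i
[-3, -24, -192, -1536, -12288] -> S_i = -3*8^i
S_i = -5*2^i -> [-5, -10, -20, -40, -80]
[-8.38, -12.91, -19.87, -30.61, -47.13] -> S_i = -8.38*1.54^i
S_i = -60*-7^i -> [-60, 420, -2940, 20580, -144060]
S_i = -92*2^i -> [-92, -184, -368, -736, -1472]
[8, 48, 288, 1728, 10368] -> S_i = 8*6^i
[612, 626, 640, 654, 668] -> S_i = 612 + 14*i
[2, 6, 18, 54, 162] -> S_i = 2*3^i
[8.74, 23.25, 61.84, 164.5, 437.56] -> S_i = 8.74*2.66^i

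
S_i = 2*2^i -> [2, 4, 8, 16, 32]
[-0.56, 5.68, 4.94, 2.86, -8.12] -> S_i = Random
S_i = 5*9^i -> [5, 45, 405, 3645, 32805]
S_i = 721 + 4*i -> [721, 725, 729, 733, 737]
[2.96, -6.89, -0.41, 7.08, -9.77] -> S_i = Random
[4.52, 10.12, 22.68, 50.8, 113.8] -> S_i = 4.52*2.24^i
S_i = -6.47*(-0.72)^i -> [-6.47, 4.66, -3.35, 2.41, -1.74]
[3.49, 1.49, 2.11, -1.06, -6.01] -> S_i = Random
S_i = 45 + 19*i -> [45, 64, 83, 102, 121]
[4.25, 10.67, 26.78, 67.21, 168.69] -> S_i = 4.25*2.51^i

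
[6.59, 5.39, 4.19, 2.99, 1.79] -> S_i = 6.59 + -1.20*i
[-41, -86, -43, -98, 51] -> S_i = Random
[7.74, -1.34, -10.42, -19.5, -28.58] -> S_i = 7.74 + -9.08*i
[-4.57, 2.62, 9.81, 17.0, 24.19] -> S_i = -4.57 + 7.19*i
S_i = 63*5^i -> [63, 315, 1575, 7875, 39375]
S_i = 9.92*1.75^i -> [9.92, 17.36, 30.38, 53.16, 93.04]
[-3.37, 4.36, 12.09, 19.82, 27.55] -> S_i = -3.37 + 7.73*i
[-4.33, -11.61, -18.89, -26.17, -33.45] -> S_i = -4.33 + -7.28*i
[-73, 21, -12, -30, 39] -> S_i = Random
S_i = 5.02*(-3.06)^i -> [5.02, -15.36, 47.01, -143.84, 440.14]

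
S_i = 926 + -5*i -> [926, 921, 916, 911, 906]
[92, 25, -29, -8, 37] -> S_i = Random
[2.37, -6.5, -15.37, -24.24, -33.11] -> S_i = 2.37 + -8.87*i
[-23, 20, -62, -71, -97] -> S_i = Random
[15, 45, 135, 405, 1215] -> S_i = 15*3^i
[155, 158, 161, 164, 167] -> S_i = 155 + 3*i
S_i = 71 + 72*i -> [71, 143, 215, 287, 359]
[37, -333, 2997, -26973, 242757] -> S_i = 37*-9^i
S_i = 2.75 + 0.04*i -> [2.75, 2.79, 2.83, 2.87, 2.91]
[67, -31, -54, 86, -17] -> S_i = Random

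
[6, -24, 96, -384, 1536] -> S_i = 6*-4^i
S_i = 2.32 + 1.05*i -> [2.32, 3.37, 4.42, 5.47, 6.52]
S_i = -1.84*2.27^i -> [-1.84, -4.18, -9.48, -21.52, -48.86]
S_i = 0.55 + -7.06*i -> [0.55, -6.51, -13.57, -20.63, -27.69]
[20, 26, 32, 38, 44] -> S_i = 20 + 6*i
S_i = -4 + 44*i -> [-4, 40, 84, 128, 172]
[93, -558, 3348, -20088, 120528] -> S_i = 93*-6^i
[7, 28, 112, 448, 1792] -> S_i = 7*4^i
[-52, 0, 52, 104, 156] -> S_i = -52 + 52*i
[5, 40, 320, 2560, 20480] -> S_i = 5*8^i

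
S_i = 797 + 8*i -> [797, 805, 813, 821, 829]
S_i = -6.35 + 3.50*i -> [-6.35, -2.85, 0.65, 4.15, 7.65]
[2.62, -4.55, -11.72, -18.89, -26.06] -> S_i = 2.62 + -7.17*i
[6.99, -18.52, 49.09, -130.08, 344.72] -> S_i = 6.99*(-2.65)^i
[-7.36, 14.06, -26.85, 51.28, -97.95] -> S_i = -7.36*(-1.91)^i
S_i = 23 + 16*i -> [23, 39, 55, 71, 87]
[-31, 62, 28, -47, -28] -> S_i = Random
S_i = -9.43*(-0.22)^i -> [-9.43, 2.07, -0.46, 0.1, -0.02]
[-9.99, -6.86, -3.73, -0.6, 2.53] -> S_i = -9.99 + 3.13*i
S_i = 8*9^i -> [8, 72, 648, 5832, 52488]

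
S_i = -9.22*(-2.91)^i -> [-9.22, 26.83, -78.08, 227.2, -661.15]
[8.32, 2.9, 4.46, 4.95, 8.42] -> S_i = Random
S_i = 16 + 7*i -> [16, 23, 30, 37, 44]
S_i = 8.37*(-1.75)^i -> [8.37, -14.65, 25.63, -44.86, 78.5]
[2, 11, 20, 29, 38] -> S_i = 2 + 9*i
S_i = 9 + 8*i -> [9, 17, 25, 33, 41]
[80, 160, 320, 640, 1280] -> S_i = 80*2^i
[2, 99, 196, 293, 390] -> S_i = 2 + 97*i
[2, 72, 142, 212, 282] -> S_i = 2 + 70*i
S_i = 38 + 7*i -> [38, 45, 52, 59, 66]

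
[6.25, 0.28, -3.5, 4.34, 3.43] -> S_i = Random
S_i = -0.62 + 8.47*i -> [-0.62, 7.85, 16.32, 24.79, 33.26]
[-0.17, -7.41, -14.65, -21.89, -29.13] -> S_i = -0.17 + -7.24*i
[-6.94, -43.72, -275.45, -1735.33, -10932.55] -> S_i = -6.94*6.30^i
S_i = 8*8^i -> [8, 64, 512, 4096, 32768]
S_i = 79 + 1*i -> [79, 80, 81, 82, 83]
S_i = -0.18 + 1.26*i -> [-0.18, 1.08, 2.34, 3.6, 4.86]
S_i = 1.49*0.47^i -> [1.49, 0.7, 0.33, 0.15, 0.07]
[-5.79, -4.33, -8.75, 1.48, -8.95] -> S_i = Random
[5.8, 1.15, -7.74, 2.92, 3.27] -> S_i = Random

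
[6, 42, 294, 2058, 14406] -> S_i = 6*7^i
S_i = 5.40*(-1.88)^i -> [5.4, -10.15, 19.09, -35.88, 67.46]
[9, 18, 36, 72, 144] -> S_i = 9*2^i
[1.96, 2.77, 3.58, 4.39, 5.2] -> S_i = 1.96 + 0.81*i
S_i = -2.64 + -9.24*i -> [-2.64, -11.88, -21.12, -30.36, -39.6]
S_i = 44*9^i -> [44, 396, 3564, 32076, 288684]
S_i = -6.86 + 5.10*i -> [-6.86, -1.76, 3.34, 8.44, 13.54]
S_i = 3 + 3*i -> [3, 6, 9, 12, 15]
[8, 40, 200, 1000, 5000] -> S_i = 8*5^i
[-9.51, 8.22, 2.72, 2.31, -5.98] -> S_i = Random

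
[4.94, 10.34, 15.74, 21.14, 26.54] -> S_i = 4.94 + 5.40*i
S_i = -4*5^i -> [-4, -20, -100, -500, -2500]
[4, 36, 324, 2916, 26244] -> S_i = 4*9^i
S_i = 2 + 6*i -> [2, 8, 14, 20, 26]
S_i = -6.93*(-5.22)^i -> [-6.93, 36.17, -188.83, 985.7, -5145.35]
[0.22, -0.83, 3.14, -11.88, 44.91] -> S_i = 0.22*(-3.78)^i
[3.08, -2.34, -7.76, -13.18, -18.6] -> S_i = 3.08 + -5.42*i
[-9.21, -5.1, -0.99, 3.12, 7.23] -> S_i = -9.21 + 4.11*i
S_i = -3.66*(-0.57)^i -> [-3.66, 2.09, -1.19, 0.68, -0.39]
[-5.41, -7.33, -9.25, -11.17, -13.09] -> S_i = -5.41 + -1.92*i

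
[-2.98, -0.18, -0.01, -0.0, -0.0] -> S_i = -2.98*0.06^i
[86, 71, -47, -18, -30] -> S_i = Random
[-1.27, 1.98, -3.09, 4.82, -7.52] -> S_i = -1.27*(-1.56)^i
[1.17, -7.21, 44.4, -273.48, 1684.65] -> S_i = 1.17*(-6.16)^i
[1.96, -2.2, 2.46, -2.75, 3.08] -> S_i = 1.96*(-1.12)^i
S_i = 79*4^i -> [79, 316, 1264, 5056, 20224]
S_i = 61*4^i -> [61, 244, 976, 3904, 15616]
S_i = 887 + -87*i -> [887, 800, 713, 626, 539]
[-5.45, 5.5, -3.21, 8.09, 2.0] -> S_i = Random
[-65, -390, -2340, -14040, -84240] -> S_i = -65*6^i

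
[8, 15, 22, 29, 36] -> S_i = 8 + 7*i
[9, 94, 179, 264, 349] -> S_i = 9 + 85*i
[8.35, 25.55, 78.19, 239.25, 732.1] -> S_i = 8.35*3.06^i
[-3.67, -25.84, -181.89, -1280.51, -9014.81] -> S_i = -3.67*7.04^i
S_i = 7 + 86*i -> [7, 93, 179, 265, 351]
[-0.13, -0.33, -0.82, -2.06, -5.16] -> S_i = -0.13*2.51^i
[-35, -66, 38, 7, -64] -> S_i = Random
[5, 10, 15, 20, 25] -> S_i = 5 + 5*i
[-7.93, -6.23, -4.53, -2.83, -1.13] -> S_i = -7.93 + 1.70*i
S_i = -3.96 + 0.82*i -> [-3.96, -3.14, -2.32, -1.5, -0.68]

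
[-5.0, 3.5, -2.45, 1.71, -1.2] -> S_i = -5.00*(-0.70)^i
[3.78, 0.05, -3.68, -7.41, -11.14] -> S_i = 3.78 + -3.73*i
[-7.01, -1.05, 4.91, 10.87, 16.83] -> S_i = -7.01 + 5.96*i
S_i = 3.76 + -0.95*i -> [3.76, 2.81, 1.86, 0.91, -0.04]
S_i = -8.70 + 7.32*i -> [-8.7, -1.38, 5.94, 13.26, 20.58]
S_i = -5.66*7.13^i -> [-5.66, -40.36, -287.74, -2051.56, -14627.65]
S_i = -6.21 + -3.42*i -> [-6.21, -9.63, -13.05, -16.47, -19.89]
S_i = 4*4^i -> [4, 16, 64, 256, 1024]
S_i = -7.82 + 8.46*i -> [-7.82, 0.64, 9.1, 17.56, 26.02]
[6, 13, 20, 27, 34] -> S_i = 6 + 7*i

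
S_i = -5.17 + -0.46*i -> [-5.17, -5.63, -6.09, -6.55, -7.01]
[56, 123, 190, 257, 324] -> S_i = 56 + 67*i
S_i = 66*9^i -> [66, 594, 5346, 48114, 433026]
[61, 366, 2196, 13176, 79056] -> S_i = 61*6^i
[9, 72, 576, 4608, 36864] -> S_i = 9*8^i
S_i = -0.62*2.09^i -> [-0.62, -1.3, -2.71, -5.66, -11.83]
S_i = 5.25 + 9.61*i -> [5.25, 14.86, 24.47, 34.08, 43.69]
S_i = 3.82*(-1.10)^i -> [3.82, -4.2, 4.62, -5.08, 5.59]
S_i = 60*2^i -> [60, 120, 240, 480, 960]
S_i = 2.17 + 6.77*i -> [2.17, 8.94, 15.71, 22.48, 29.25]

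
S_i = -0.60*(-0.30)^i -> [-0.6, 0.18, -0.05, 0.02, -0.0]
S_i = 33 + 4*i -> [33, 37, 41, 45, 49]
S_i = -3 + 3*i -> [-3, 0, 3, 6, 9]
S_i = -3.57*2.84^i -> [-3.57, -10.14, -28.79, -81.78, -232.24]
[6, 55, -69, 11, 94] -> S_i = Random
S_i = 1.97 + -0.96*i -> [1.97, 1.01, 0.05, -0.91, -1.87]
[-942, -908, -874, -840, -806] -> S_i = -942 + 34*i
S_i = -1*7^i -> [-1, -7, -49, -343, -2401]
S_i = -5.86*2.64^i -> [-5.86, -15.47, -40.84, -107.82, -284.65]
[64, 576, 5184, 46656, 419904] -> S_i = 64*9^i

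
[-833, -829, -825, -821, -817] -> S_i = -833 + 4*i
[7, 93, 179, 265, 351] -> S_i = 7 + 86*i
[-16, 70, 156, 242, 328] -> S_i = -16 + 86*i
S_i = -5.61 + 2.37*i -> [-5.61, -3.24, -0.87, 1.5, 3.87]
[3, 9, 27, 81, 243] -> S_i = 3*3^i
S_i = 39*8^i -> [39, 312, 2496, 19968, 159744]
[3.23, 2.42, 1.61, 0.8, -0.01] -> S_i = 3.23 + -0.81*i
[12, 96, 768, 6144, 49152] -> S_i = 12*8^i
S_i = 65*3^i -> [65, 195, 585, 1755, 5265]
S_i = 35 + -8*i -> [35, 27, 19, 11, 3]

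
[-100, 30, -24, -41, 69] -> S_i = Random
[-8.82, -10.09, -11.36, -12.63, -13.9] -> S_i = -8.82 + -1.27*i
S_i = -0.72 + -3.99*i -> [-0.72, -4.71, -8.7, -12.69, -16.68]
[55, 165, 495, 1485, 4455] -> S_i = 55*3^i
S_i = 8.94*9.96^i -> [8.94, 89.04, 886.86, 8833.15, 87978.16]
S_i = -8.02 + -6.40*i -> [-8.02, -14.42, -20.82, -27.22, -33.62]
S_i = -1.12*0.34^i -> [-1.12, -0.38, -0.13, -0.04, -0.01]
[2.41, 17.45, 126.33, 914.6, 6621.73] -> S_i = 2.41*7.24^i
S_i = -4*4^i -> [-4, -16, -64, -256, -1024]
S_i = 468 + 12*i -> [468, 480, 492, 504, 516]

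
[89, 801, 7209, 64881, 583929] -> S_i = 89*9^i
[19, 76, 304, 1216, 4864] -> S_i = 19*4^i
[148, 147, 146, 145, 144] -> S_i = 148 + -1*i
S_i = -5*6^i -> [-5, -30, -180, -1080, -6480]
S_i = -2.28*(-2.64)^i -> [-2.28, 6.02, -15.89, 41.95, -110.75]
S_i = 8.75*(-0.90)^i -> [8.75, -7.88, 7.09, -6.38, 5.74]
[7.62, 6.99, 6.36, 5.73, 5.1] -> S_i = 7.62 + -0.63*i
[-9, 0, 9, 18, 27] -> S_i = -9 + 9*i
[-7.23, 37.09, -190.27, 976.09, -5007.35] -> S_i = -7.23*(-5.13)^i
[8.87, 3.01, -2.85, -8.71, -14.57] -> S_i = 8.87 + -5.86*i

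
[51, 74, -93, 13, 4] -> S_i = Random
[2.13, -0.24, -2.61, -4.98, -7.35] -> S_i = 2.13 + -2.37*i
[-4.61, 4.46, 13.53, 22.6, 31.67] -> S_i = -4.61 + 9.07*i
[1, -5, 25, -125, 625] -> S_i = 1*-5^i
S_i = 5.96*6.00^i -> [5.96, 35.76, 214.56, 1287.36, 7724.16]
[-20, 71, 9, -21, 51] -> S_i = Random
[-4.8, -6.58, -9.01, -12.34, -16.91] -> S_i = -4.80*1.37^i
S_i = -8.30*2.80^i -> [-8.3, -23.24, -65.07, -182.2, -510.16]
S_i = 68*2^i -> [68, 136, 272, 544, 1088]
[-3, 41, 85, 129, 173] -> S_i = -3 + 44*i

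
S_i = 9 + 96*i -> [9, 105, 201, 297, 393]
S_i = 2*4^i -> [2, 8, 32, 128, 512]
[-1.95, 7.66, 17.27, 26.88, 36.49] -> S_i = -1.95 + 9.61*i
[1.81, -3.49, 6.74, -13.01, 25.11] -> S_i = 1.81*(-1.93)^i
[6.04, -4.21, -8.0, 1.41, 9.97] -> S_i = Random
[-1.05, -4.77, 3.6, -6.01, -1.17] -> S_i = Random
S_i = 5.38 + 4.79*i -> [5.38, 10.17, 14.96, 19.75, 24.54]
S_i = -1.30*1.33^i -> [-1.3, -1.73, -2.3, -3.06, -4.07]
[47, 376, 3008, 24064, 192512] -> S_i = 47*8^i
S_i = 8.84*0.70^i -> [8.84, 6.19, 4.33, 3.03, 2.12]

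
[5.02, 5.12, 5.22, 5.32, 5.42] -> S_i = 5.02 + 0.10*i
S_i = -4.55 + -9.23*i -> [-4.55, -13.78, -23.01, -32.24, -41.47]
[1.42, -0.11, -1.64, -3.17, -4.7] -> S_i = 1.42 + -1.53*i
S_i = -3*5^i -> [-3, -15, -75, -375, -1875]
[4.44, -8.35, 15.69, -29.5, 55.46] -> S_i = 4.44*(-1.88)^i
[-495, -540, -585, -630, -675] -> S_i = -495 + -45*i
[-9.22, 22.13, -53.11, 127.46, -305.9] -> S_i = -9.22*(-2.40)^i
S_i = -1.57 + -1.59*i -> [-1.57, -3.16, -4.75, -6.34, -7.93]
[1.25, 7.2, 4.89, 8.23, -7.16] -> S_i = Random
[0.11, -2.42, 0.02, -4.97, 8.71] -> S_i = Random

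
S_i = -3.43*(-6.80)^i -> [-3.43, 23.32, -158.6, 1078.5, -7333.81]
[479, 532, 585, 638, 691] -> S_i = 479 + 53*i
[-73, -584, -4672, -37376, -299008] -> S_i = -73*8^i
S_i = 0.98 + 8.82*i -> [0.98, 9.8, 18.62, 27.44, 36.26]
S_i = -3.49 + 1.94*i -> [-3.49, -1.55, 0.39, 2.33, 4.27]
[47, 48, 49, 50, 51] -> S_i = 47 + 1*i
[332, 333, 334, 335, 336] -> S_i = 332 + 1*i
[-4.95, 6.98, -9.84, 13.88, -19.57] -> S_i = -4.95*(-1.41)^i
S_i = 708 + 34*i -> [708, 742, 776, 810, 844]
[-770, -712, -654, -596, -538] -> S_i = -770 + 58*i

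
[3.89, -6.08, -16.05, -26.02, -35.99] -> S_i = 3.89 + -9.97*i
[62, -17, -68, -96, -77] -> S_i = Random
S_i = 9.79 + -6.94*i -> [9.79, 2.85, -4.09, -11.03, -17.97]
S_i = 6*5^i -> [6, 30, 150, 750, 3750]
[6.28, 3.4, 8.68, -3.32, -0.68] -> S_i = Random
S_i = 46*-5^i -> [46, -230, 1150, -5750, 28750]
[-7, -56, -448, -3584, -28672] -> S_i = -7*8^i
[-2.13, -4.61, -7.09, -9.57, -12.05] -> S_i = -2.13 + -2.48*i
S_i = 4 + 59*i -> [4, 63, 122, 181, 240]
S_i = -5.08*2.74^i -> [-5.08, -13.92, -38.14, -104.5, -286.33]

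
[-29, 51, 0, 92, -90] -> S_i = Random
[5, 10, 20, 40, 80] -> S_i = 5*2^i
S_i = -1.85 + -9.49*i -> [-1.85, -11.34, -20.83, -30.32, -39.81]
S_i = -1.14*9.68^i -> [-1.14, -11.04, -106.82, -1034.02, -10009.36]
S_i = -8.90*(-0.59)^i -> [-8.9, 5.25, -3.1, 1.83, -1.08]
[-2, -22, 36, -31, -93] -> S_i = Random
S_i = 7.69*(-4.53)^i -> [7.69, -34.84, 157.81, -714.86, 3238.32]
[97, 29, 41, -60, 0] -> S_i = Random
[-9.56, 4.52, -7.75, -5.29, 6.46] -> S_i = Random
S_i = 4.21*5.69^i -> [4.21, 23.95, 136.3, 775.57, 4412.97]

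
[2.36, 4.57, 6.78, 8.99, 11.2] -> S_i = 2.36 + 2.21*i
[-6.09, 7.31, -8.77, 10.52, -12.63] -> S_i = -6.09*(-1.20)^i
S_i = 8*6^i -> [8, 48, 288, 1728, 10368]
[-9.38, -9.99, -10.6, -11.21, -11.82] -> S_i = -9.38 + -0.61*i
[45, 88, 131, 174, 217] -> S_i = 45 + 43*i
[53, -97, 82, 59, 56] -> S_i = Random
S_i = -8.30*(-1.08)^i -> [-8.3, 8.96, -9.68, 10.46, -11.29]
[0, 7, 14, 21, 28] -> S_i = 0 + 7*i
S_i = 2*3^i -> [2, 6, 18, 54, 162]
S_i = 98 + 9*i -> [98, 107, 116, 125, 134]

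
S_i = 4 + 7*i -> [4, 11, 18, 25, 32]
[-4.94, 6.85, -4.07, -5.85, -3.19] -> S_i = Random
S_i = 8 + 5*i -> [8, 13, 18, 23, 28]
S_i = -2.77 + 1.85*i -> [-2.77, -0.92, 0.93, 2.78, 4.63]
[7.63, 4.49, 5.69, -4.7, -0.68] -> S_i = Random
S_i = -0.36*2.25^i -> [-0.36, -0.81, -1.82, -4.1, -9.23]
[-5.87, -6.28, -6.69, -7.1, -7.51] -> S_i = -5.87 + -0.41*i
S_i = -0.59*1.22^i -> [-0.59, -0.72, -0.88, -1.07, -1.31]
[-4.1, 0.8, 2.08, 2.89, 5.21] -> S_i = Random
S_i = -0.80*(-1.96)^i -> [-0.8, 1.57, -3.07, 6.02, -11.81]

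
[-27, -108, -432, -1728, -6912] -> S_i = -27*4^i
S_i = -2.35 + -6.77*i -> [-2.35, -9.12, -15.89, -22.66, -29.43]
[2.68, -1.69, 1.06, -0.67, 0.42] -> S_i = 2.68*(-0.63)^i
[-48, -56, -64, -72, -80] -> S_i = -48 + -8*i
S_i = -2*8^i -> [-2, -16, -128, -1024, -8192]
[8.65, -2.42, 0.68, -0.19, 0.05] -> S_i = 8.65*(-0.28)^i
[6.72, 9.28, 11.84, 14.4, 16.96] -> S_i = 6.72 + 2.56*i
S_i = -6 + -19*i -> [-6, -25, -44, -63, -82]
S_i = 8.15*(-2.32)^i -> [8.15, -18.91, 43.87, -101.77, 236.11]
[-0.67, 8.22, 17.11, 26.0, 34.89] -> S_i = -0.67 + 8.89*i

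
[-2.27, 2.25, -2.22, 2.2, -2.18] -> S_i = -2.27*(-0.99)^i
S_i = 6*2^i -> [6, 12, 24, 48, 96]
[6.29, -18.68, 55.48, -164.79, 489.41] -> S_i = 6.29*(-2.97)^i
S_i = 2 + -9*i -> [2, -7, -16, -25, -34]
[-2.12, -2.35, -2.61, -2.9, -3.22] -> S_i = -2.12*1.11^i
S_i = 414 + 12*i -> [414, 426, 438, 450, 462]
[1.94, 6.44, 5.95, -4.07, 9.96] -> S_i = Random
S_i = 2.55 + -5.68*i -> [2.55, -3.13, -8.81, -14.49, -20.17]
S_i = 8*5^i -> [8, 40, 200, 1000, 5000]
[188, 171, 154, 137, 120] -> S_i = 188 + -17*i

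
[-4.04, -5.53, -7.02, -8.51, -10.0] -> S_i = -4.04 + -1.49*i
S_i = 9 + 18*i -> [9, 27, 45, 63, 81]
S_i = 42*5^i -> [42, 210, 1050, 5250, 26250]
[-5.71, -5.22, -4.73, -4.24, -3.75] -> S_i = -5.71 + 0.49*i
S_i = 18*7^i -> [18, 126, 882, 6174, 43218]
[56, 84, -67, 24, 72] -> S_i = Random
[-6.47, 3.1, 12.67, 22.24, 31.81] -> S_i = -6.47 + 9.57*i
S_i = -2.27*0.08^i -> [-2.27, -0.18, -0.01, -0.0, -0.0]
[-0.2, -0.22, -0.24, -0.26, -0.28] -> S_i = -0.20*1.09^i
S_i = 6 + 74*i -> [6, 80, 154, 228, 302]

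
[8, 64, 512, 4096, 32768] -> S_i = 8*8^i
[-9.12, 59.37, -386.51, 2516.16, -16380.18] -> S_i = -9.12*(-6.51)^i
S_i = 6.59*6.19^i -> [6.59, 40.79, 252.5, 1562.99, 9674.93]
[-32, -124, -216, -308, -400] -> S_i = -32 + -92*i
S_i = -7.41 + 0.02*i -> [-7.41, -7.39, -7.37, -7.35, -7.33]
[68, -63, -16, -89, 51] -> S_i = Random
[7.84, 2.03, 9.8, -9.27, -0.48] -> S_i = Random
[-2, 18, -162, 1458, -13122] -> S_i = -2*-9^i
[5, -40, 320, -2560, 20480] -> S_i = 5*-8^i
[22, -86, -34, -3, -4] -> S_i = Random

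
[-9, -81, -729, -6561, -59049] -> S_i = -9*9^i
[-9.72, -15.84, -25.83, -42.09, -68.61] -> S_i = -9.72*1.63^i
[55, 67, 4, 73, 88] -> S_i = Random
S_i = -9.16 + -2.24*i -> [-9.16, -11.4, -13.64, -15.88, -18.12]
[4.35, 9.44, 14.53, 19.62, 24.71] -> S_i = 4.35 + 5.09*i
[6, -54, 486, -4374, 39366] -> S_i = 6*-9^i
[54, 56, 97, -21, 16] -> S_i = Random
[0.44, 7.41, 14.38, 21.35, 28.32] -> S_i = 0.44 + 6.97*i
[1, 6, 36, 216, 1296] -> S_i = 1*6^i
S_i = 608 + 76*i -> [608, 684, 760, 836, 912]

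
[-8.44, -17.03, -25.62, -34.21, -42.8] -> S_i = -8.44 + -8.59*i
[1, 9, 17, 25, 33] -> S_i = 1 + 8*i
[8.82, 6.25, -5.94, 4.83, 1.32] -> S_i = Random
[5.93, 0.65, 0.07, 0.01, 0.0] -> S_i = 5.93*0.11^i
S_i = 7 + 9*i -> [7, 16, 25, 34, 43]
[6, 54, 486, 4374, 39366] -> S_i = 6*9^i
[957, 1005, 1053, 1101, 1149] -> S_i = 957 + 48*i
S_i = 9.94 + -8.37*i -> [9.94, 1.57, -6.8, -15.17, -23.54]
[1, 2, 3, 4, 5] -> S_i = 1 + 1*i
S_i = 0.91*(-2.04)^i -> [0.91, -1.86, 3.79, -7.73, 15.76]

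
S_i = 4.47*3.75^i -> [4.47, 16.76, 62.86, 235.72, 883.96]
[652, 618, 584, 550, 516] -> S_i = 652 + -34*i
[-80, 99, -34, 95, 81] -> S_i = Random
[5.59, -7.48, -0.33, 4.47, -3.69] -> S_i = Random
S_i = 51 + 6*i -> [51, 57, 63, 69, 75]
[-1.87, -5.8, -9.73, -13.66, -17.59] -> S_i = -1.87 + -3.93*i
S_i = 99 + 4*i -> [99, 103, 107, 111, 115]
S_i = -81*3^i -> [-81, -243, -729, -2187, -6561]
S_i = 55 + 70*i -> [55, 125, 195, 265, 335]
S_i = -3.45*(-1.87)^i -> [-3.45, 6.45, -12.06, 22.56, -42.19]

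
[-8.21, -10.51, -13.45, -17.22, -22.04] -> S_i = -8.21*1.28^i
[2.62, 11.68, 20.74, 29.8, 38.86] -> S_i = 2.62 + 9.06*i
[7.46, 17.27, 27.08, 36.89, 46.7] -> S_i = 7.46 + 9.81*i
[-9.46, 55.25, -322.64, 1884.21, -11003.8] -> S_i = -9.46*(-5.84)^i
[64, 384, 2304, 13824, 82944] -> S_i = 64*6^i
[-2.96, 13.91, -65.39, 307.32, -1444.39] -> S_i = -2.96*(-4.70)^i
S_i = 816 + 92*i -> [816, 908, 1000, 1092, 1184]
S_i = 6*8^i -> [6, 48, 384, 3072, 24576]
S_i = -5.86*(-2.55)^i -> [-5.86, 14.94, -38.1, 97.17, -247.78]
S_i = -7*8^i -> [-7, -56, -448, -3584, -28672]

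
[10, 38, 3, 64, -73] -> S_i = Random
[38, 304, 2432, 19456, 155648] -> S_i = 38*8^i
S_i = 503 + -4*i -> [503, 499, 495, 491, 487]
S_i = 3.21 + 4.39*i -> [3.21, 7.6, 11.99, 16.38, 20.77]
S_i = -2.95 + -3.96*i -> [-2.95, -6.91, -10.87, -14.83, -18.79]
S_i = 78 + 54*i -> [78, 132, 186, 240, 294]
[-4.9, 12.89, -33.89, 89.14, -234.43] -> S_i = -4.90*(-2.63)^i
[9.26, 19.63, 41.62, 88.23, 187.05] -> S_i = 9.26*2.12^i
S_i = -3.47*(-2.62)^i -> [-3.47, 9.09, -23.82, 62.41, -163.51]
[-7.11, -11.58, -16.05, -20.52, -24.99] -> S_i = -7.11 + -4.47*i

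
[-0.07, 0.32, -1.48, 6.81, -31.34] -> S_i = -0.07*(-4.60)^i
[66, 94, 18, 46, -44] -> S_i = Random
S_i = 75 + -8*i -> [75, 67, 59, 51, 43]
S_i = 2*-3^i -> [2, -6, 18, -54, 162]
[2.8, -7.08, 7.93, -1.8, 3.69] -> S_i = Random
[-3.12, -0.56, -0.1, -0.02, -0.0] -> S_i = -3.12*0.18^i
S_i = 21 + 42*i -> [21, 63, 105, 147, 189]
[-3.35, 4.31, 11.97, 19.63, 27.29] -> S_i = -3.35 + 7.66*i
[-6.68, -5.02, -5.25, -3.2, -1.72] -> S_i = Random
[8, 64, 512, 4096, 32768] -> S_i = 8*8^i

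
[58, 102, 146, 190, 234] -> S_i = 58 + 44*i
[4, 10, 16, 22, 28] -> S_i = 4 + 6*i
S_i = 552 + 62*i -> [552, 614, 676, 738, 800]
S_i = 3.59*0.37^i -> [3.59, 1.33, 0.49, 0.18, 0.07]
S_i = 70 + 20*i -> [70, 90, 110, 130, 150]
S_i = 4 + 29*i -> [4, 33, 62, 91, 120]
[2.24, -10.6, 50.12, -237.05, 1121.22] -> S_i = 2.24*(-4.73)^i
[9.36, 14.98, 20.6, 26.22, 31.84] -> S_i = 9.36 + 5.62*i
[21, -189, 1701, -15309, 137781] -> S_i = 21*-9^i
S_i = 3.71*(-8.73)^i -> [3.71, -32.39, 282.75, -2468.41, 21549.19]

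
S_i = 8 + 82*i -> [8, 90, 172, 254, 336]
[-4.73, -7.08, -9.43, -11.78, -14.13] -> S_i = -4.73 + -2.35*i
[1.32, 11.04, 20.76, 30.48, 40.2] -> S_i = 1.32 + 9.72*i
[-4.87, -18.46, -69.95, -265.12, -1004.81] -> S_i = -4.87*3.79^i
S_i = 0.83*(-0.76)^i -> [0.83, -0.63, 0.48, -0.36, 0.28]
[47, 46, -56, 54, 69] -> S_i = Random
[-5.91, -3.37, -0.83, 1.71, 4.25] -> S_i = -5.91 + 2.54*i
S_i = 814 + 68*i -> [814, 882, 950, 1018, 1086]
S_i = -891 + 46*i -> [-891, -845, -799, -753, -707]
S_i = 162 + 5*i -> [162, 167, 172, 177, 182]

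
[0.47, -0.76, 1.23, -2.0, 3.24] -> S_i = 0.47*(-1.62)^i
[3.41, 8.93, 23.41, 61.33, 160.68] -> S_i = 3.41*2.62^i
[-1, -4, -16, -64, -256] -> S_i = -1*4^i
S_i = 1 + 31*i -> [1, 32, 63, 94, 125]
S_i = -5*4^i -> [-5, -20, -80, -320, -1280]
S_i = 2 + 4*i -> [2, 6, 10, 14, 18]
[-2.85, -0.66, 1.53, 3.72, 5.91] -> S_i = -2.85 + 2.19*i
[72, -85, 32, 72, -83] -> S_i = Random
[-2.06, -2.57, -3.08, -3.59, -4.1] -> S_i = -2.06 + -0.51*i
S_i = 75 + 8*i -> [75, 83, 91, 99, 107]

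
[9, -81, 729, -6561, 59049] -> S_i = 9*-9^i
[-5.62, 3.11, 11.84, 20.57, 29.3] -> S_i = -5.62 + 8.73*i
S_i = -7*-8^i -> [-7, 56, -448, 3584, -28672]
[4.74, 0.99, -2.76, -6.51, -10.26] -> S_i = 4.74 + -3.75*i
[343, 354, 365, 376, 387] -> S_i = 343 + 11*i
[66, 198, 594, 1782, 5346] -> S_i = 66*3^i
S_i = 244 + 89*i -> [244, 333, 422, 511, 600]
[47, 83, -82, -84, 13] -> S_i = Random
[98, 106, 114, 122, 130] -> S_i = 98 + 8*i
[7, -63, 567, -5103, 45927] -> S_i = 7*-9^i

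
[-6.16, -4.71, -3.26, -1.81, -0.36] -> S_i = -6.16 + 1.45*i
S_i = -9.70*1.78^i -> [-9.7, -17.27, -30.73, -54.71, -97.38]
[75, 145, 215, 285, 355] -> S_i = 75 + 70*i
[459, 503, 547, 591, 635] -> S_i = 459 + 44*i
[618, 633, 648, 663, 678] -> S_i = 618 + 15*i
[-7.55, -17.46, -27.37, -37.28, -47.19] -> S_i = -7.55 + -9.91*i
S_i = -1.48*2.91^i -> [-1.48, -4.31, -12.53, -36.47, -106.13]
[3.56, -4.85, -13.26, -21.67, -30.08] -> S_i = 3.56 + -8.41*i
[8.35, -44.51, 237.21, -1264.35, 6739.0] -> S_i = 8.35*(-5.33)^i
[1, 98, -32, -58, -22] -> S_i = Random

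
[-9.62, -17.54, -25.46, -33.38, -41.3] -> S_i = -9.62 + -7.92*i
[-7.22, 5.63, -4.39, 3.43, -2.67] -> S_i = -7.22*(-0.78)^i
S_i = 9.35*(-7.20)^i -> [9.35, -67.32, 484.7, -3489.87, 25127.06]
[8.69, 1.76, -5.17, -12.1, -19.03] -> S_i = 8.69 + -6.93*i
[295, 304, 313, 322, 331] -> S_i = 295 + 9*i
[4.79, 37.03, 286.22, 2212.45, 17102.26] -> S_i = 4.79*7.73^i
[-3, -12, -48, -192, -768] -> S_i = -3*4^i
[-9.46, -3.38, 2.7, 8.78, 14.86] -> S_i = -9.46 + 6.08*i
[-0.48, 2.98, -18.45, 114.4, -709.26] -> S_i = -0.48*(-6.20)^i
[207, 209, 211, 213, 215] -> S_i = 207 + 2*i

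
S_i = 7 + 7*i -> [7, 14, 21, 28, 35]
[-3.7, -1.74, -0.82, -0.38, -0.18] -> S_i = -3.70*0.47^i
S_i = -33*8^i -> [-33, -264, -2112, -16896, -135168]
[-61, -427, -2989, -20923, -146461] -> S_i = -61*7^i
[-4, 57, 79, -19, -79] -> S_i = Random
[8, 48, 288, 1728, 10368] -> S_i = 8*6^i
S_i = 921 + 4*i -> [921, 925, 929, 933, 937]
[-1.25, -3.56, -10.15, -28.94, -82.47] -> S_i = -1.25*2.85^i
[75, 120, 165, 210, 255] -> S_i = 75 + 45*i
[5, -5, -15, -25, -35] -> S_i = 5 + -10*i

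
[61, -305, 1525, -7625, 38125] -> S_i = 61*-5^i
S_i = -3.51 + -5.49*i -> [-3.51, -9.0, -14.49, -19.98, -25.47]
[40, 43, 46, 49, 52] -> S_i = 40 + 3*i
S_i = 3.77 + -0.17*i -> [3.77, 3.6, 3.43, 3.26, 3.09]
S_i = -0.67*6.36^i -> [-0.67, -4.26, -27.1, -172.36, -1096.23]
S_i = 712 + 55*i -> [712, 767, 822, 877, 932]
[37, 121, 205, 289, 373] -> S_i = 37 + 84*i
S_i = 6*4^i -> [6, 24, 96, 384, 1536]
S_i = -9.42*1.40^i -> [-9.42, -13.19, -18.46, -25.85, -36.19]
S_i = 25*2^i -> [25, 50, 100, 200, 400]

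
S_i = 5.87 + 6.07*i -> [5.87, 11.94, 18.01, 24.08, 30.15]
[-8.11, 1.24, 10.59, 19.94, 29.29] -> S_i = -8.11 + 9.35*i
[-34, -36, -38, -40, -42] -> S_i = -34 + -2*i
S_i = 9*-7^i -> [9, -63, 441, -3087, 21609]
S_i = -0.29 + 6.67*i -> [-0.29, 6.38, 13.05, 19.72, 26.39]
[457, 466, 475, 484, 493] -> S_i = 457 + 9*i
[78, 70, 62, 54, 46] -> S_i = 78 + -8*i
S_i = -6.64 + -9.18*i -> [-6.64, -15.82, -25.0, -34.18, -43.36]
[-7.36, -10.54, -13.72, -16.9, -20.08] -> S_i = -7.36 + -3.18*i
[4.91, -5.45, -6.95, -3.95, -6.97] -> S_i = Random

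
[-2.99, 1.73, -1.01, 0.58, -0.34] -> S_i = -2.99*(-0.58)^i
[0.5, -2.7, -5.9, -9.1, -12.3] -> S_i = 0.50 + -3.20*i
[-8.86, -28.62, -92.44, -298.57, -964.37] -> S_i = -8.86*3.23^i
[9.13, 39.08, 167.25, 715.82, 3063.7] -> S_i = 9.13*4.28^i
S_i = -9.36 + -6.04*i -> [-9.36, -15.4, -21.44, -27.48, -33.52]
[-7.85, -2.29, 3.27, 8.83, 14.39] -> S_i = -7.85 + 5.56*i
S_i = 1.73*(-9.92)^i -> [1.73, -17.16, 170.24, -1688.81, 16753.01]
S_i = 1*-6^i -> [1, -6, 36, -216, 1296]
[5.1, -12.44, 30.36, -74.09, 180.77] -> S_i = 5.10*(-2.44)^i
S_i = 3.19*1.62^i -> [3.19, 5.17, 8.37, 13.56, 21.97]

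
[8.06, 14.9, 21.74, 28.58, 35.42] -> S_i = 8.06 + 6.84*i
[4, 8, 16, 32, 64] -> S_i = 4*2^i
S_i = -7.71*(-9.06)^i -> [-7.71, 69.85, -632.86, 5733.75, -51947.8]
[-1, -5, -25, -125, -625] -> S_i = -1*5^i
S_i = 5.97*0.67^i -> [5.97, 4.0, 2.68, 1.8, 1.2]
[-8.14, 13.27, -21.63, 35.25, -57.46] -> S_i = -8.14*(-1.63)^i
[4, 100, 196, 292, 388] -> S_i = 4 + 96*i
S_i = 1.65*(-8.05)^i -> [1.65, -13.28, 106.92, -860.74, 6928.95]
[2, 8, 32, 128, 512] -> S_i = 2*4^i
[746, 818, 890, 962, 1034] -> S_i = 746 + 72*i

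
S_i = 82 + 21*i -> [82, 103, 124, 145, 166]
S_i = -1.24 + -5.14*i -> [-1.24, -6.38, -11.52, -16.66, -21.8]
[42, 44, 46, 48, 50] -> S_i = 42 + 2*i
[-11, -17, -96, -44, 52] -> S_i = Random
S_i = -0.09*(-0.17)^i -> [-0.09, 0.02, -0.0, 0.0, -0.0]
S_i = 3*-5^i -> [3, -15, 75, -375, 1875]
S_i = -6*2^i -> [-6, -12, -24, -48, -96]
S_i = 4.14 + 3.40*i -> [4.14, 7.54, 10.94, 14.34, 17.74]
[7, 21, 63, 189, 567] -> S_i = 7*3^i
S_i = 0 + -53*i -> [0, -53, -106, -159, -212]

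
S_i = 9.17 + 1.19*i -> [9.17, 10.36, 11.55, 12.74, 13.93]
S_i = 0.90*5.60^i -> [0.9, 5.04, 28.22, 158.05, 885.1]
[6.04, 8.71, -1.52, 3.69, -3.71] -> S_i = Random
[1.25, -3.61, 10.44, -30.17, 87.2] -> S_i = 1.25*(-2.89)^i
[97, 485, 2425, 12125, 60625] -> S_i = 97*5^i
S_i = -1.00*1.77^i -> [-1.0, -1.77, -3.13, -5.55, -9.82]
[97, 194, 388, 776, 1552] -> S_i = 97*2^i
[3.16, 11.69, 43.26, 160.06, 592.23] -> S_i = 3.16*3.70^i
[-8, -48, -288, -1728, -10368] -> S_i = -8*6^i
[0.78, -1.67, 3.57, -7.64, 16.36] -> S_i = 0.78*(-2.14)^i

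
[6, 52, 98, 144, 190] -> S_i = 6 + 46*i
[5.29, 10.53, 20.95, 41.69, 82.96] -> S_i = 5.29*1.99^i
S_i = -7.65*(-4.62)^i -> [-7.65, 35.34, -163.28, 754.38, -3485.21]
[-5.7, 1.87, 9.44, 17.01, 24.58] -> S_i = -5.70 + 7.57*i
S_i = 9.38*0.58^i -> [9.38, 5.44, 3.16, 1.83, 1.06]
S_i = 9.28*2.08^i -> [9.28, 19.3, 40.15, 83.51, 173.7]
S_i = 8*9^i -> [8, 72, 648, 5832, 52488]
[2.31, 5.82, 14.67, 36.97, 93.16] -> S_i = 2.31*2.52^i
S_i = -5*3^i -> [-5, -15, -45, -135, -405]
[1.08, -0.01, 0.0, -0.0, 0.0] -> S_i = 1.08*(-0.01)^i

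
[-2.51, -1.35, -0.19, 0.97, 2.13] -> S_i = -2.51 + 1.16*i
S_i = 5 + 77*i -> [5, 82, 159, 236, 313]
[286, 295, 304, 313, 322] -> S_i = 286 + 9*i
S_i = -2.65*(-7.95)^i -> [-2.65, 21.07, -167.49, 1331.52, -10585.57]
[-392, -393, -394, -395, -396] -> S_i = -392 + -1*i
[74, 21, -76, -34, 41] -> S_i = Random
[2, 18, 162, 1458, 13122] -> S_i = 2*9^i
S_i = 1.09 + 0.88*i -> [1.09, 1.97, 2.85, 3.73, 4.61]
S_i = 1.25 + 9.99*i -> [1.25, 11.24, 21.23, 31.22, 41.21]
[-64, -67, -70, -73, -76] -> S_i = -64 + -3*i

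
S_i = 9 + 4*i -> [9, 13, 17, 21, 25]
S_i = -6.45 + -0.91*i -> [-6.45, -7.36, -8.27, -9.18, -10.09]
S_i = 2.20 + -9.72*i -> [2.2, -7.52, -17.24, -26.96, -36.68]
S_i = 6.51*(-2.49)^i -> [6.51, -16.21, 40.36, -100.5, 250.25]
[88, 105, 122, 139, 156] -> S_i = 88 + 17*i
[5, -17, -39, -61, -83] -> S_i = 5 + -22*i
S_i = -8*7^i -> [-8, -56, -392, -2744, -19208]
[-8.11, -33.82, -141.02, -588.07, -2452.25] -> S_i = -8.11*4.17^i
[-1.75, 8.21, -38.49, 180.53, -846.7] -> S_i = -1.75*(-4.69)^i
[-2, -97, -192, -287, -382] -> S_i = -2 + -95*i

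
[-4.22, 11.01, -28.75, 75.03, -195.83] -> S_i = -4.22*(-2.61)^i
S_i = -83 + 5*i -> [-83, -78, -73, -68, -63]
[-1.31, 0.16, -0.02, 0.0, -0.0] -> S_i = -1.31*(-0.12)^i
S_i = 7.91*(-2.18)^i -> [7.91, -17.24, 37.59, -81.95, 178.65]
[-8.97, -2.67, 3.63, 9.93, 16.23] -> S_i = -8.97 + 6.30*i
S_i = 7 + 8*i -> [7, 15, 23, 31, 39]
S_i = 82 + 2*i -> [82, 84, 86, 88, 90]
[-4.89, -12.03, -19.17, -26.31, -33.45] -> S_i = -4.89 + -7.14*i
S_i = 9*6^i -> [9, 54, 324, 1944, 11664]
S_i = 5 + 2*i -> [5, 7, 9, 11, 13]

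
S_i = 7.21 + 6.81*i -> [7.21, 14.02, 20.83, 27.64, 34.45]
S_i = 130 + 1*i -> [130, 131, 132, 133, 134]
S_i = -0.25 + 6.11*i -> [-0.25, 5.86, 11.97, 18.08, 24.19]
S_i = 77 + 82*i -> [77, 159, 241, 323, 405]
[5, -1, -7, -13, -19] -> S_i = 5 + -6*i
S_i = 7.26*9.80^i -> [7.26, 71.15, 697.25, 6833.05, 66963.93]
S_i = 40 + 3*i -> [40, 43, 46, 49, 52]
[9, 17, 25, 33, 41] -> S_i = 9 + 8*i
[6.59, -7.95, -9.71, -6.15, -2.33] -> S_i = Random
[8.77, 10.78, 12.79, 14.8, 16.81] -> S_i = 8.77 + 2.01*i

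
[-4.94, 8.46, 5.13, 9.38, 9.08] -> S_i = Random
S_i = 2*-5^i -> [2, -10, 50, -250, 1250]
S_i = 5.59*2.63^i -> [5.59, 14.7, 38.67, 101.69, 267.45]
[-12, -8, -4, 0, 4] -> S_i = -12 + 4*i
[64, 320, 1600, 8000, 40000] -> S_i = 64*5^i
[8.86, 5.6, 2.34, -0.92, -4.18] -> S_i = 8.86 + -3.26*i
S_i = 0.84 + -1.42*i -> [0.84, -0.58, -2.0, -3.42, -4.84]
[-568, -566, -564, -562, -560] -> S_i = -568 + 2*i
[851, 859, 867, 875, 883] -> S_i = 851 + 8*i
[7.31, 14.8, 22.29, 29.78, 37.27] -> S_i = 7.31 + 7.49*i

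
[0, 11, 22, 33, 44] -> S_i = 0 + 11*i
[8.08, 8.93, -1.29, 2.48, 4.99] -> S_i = Random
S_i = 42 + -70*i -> [42, -28, -98, -168, -238]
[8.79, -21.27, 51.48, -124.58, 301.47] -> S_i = 8.79*(-2.42)^i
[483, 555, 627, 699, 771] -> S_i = 483 + 72*i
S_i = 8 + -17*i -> [8, -9, -26, -43, -60]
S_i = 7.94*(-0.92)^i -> [7.94, -7.3, 6.72, -6.18, 5.69]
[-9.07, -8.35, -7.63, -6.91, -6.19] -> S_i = -9.07 + 0.72*i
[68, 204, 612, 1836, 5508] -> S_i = 68*3^i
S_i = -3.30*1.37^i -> [-3.3, -4.52, -6.19, -8.49, -11.63]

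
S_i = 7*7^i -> [7, 49, 343, 2401, 16807]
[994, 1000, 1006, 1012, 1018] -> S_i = 994 + 6*i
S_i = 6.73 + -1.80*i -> [6.73, 4.93, 3.13, 1.33, -0.47]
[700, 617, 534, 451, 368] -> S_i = 700 + -83*i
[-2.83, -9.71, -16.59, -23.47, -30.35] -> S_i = -2.83 + -6.88*i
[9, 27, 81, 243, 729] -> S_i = 9*3^i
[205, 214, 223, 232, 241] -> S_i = 205 + 9*i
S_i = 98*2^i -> [98, 196, 392, 784, 1568]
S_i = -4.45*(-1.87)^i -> [-4.45, 8.32, -15.56, 29.1, -54.42]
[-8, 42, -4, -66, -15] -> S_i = Random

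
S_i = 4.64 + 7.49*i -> [4.64, 12.13, 19.62, 27.11, 34.6]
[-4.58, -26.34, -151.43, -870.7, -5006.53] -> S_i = -4.58*5.75^i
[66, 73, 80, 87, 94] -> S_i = 66 + 7*i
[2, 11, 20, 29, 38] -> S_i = 2 + 9*i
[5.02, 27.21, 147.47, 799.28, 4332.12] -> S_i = 5.02*5.42^i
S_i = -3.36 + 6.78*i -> [-3.36, 3.42, 10.2, 16.98, 23.76]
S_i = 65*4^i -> [65, 260, 1040, 4160, 16640]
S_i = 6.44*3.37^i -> [6.44, 21.7, 73.14, 246.48, 830.63]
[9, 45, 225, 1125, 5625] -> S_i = 9*5^i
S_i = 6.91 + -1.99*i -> [6.91, 4.92, 2.93, 0.94, -1.05]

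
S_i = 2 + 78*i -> [2, 80, 158, 236, 314]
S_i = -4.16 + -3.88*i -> [-4.16, -8.04, -11.92, -15.8, -19.68]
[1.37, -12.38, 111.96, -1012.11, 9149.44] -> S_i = 1.37*(-9.04)^i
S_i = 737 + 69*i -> [737, 806, 875, 944, 1013]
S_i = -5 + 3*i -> [-5, -2, 1, 4, 7]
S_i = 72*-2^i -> [72, -144, 288, -576, 1152]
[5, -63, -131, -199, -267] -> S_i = 5 + -68*i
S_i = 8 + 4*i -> [8, 12, 16, 20, 24]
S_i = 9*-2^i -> [9, -18, 36, -72, 144]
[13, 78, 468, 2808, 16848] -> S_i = 13*6^i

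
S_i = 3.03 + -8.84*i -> [3.03, -5.81, -14.65, -23.49, -32.33]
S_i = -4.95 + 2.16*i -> [-4.95, -2.79, -0.63, 1.53, 3.69]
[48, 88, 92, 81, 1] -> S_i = Random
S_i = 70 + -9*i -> [70, 61, 52, 43, 34]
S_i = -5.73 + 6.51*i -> [-5.73, 0.78, 7.29, 13.8, 20.31]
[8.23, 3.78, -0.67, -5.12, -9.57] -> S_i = 8.23 + -4.45*i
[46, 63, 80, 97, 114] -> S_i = 46 + 17*i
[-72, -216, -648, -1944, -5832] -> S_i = -72*3^i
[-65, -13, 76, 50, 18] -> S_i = Random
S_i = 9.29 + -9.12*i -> [9.29, 0.17, -8.95, -18.07, -27.19]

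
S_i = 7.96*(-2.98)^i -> [7.96, -23.72, 70.69, -210.65, 627.74]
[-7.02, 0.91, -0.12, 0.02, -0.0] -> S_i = -7.02*(-0.13)^i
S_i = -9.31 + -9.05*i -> [-9.31, -18.36, -27.41, -36.46, -45.51]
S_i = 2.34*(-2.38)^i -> [2.34, -5.57, 13.25, -31.55, 75.08]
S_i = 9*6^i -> [9, 54, 324, 1944, 11664]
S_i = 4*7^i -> [4, 28, 196, 1372, 9604]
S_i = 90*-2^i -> [90, -180, 360, -720, 1440]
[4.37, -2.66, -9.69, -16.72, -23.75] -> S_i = 4.37 + -7.03*i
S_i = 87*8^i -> [87, 696, 5568, 44544, 356352]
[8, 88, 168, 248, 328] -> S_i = 8 + 80*i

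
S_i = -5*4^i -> [-5, -20, -80, -320, -1280]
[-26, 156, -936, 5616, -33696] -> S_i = -26*-6^i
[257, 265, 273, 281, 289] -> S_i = 257 + 8*i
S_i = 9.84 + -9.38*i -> [9.84, 0.46, -8.92, -18.3, -27.68]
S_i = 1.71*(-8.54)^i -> [1.71, -14.6, 124.71, -1065.05, 9095.52]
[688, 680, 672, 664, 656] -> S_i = 688 + -8*i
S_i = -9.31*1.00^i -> [-9.31, -9.31, -9.31, -9.31, -9.31]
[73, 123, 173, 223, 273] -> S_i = 73 + 50*i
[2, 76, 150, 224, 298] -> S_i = 2 + 74*i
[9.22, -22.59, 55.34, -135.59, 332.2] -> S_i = 9.22*(-2.45)^i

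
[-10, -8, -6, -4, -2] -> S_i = -10 + 2*i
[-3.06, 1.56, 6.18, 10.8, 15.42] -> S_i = -3.06 + 4.62*i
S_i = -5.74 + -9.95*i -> [-5.74, -15.69, -25.64, -35.59, -45.54]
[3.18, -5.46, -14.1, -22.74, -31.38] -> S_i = 3.18 + -8.64*i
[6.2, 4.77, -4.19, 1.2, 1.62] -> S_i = Random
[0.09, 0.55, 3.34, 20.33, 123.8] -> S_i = 0.09*6.09^i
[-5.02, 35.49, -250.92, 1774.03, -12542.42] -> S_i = -5.02*(-7.07)^i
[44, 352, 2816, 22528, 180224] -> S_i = 44*8^i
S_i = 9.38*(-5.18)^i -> [9.38, -48.59, 251.69, -1303.74, 6753.39]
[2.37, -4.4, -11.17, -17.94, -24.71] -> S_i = 2.37 + -6.77*i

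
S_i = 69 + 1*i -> [69, 70, 71, 72, 73]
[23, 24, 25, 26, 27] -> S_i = 23 + 1*i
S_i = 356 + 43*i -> [356, 399, 442, 485, 528]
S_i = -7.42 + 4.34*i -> [-7.42, -3.08, 1.26, 5.6, 9.94]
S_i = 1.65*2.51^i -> [1.65, 4.14, 10.4, 26.09, 65.49]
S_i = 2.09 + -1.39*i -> [2.09, 0.7, -0.69, -2.08, -3.47]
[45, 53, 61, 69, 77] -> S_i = 45 + 8*i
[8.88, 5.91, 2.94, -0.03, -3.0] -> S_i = 8.88 + -2.97*i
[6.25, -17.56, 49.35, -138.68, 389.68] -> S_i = 6.25*(-2.81)^i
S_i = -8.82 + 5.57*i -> [-8.82, -3.25, 2.32, 7.89, 13.46]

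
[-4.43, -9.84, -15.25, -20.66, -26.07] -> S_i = -4.43 + -5.41*i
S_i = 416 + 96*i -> [416, 512, 608, 704, 800]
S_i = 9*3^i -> [9, 27, 81, 243, 729]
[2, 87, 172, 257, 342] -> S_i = 2 + 85*i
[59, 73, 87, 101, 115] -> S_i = 59 + 14*i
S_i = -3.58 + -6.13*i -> [-3.58, -9.71, -15.84, -21.97, -28.1]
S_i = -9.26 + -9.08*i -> [-9.26, -18.34, -27.42, -36.5, -45.58]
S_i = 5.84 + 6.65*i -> [5.84, 12.49, 19.14, 25.79, 32.44]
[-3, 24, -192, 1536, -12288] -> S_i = -3*-8^i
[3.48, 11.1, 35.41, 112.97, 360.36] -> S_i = 3.48*3.19^i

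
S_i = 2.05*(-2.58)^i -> [2.05, -5.29, 13.65, -35.21, 90.83]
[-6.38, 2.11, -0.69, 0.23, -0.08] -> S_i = -6.38*(-0.33)^i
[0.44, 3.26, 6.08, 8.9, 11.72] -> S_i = 0.44 + 2.82*i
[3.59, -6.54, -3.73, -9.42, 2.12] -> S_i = Random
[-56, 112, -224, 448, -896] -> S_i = -56*-2^i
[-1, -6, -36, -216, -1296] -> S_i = -1*6^i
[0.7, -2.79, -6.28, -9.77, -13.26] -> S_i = 0.70 + -3.49*i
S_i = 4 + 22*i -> [4, 26, 48, 70, 92]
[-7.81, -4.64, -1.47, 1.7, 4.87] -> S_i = -7.81 + 3.17*i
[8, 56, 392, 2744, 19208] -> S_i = 8*7^i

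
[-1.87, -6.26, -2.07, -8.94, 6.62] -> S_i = Random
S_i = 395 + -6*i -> [395, 389, 383, 377, 371]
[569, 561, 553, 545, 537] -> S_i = 569 + -8*i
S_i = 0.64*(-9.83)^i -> [0.64, -6.29, 61.84, -607.91, 5975.77]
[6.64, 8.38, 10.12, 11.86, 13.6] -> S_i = 6.64 + 1.74*i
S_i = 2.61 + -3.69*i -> [2.61, -1.08, -4.77, -8.46, -12.15]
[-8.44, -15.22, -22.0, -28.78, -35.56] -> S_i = -8.44 + -6.78*i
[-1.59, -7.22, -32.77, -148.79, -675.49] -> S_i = -1.59*4.54^i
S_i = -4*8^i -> [-4, -32, -256, -2048, -16384]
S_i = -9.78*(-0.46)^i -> [-9.78, 4.5, -2.07, 0.95, -0.44]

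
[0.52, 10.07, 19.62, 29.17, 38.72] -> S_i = 0.52 + 9.55*i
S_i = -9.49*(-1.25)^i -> [-9.49, 11.86, -14.83, 18.54, -23.17]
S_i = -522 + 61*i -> [-522, -461, -400, -339, -278]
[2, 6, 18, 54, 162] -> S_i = 2*3^i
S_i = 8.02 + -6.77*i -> [8.02, 1.25, -5.52, -12.29, -19.06]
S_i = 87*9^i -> [87, 783, 7047, 63423, 570807]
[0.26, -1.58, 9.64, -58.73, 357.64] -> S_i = 0.26*(-6.09)^i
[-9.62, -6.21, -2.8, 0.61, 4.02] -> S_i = -9.62 + 3.41*i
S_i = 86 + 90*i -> [86, 176, 266, 356, 446]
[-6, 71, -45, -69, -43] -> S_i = Random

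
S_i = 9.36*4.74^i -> [9.36, 44.37, 210.3, 996.81, 4724.86]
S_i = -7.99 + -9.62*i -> [-7.99, -17.61, -27.23, -36.85, -46.47]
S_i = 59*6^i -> [59, 354, 2124, 12744, 76464]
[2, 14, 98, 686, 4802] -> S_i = 2*7^i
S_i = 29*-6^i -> [29, -174, 1044, -6264, 37584]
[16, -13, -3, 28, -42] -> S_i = Random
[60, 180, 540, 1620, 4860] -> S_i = 60*3^i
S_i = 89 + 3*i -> [89, 92, 95, 98, 101]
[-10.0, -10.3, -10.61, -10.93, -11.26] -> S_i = -10.00*1.03^i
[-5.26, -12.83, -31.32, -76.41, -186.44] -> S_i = -5.26*2.44^i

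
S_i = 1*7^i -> [1, 7, 49, 343, 2401]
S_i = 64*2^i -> [64, 128, 256, 512, 1024]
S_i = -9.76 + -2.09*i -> [-9.76, -11.85, -13.94, -16.03, -18.12]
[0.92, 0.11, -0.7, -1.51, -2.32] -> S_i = 0.92 + -0.81*i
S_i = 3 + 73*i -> [3, 76, 149, 222, 295]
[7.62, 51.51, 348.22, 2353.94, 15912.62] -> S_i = 7.62*6.76^i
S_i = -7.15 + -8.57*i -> [-7.15, -15.72, -24.29, -32.86, -41.43]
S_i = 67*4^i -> [67, 268, 1072, 4288, 17152]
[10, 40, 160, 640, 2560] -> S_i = 10*4^i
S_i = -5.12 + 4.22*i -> [-5.12, -0.9, 3.32, 7.54, 11.76]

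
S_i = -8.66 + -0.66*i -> [-8.66, -9.32, -9.98, -10.64, -11.3]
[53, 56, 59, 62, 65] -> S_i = 53 + 3*i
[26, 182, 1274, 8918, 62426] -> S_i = 26*7^i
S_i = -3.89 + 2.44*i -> [-3.89, -1.45, 0.99, 3.43, 5.87]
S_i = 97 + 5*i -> [97, 102, 107, 112, 117]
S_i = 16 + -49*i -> [16, -33, -82, -131, -180]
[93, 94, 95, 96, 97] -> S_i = 93 + 1*i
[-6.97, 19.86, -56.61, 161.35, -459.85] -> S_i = -6.97*(-2.85)^i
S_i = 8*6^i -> [8, 48, 288, 1728, 10368]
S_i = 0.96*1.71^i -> [0.96, 1.64, 2.81, 4.8, 8.21]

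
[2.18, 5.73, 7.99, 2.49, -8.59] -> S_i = Random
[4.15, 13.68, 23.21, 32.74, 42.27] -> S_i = 4.15 + 9.53*i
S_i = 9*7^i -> [9, 63, 441, 3087, 21609]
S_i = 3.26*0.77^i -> [3.26, 2.51, 1.93, 1.49, 1.15]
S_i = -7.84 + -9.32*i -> [-7.84, -17.16, -26.48, -35.8, -45.12]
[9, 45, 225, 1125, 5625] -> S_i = 9*5^i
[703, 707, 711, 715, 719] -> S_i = 703 + 4*i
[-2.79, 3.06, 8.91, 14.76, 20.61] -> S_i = -2.79 + 5.85*i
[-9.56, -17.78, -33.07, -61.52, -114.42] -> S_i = -9.56*1.86^i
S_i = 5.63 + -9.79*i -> [5.63, -4.16, -13.95, -23.74, -33.53]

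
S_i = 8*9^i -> [8, 72, 648, 5832, 52488]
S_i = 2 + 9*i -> [2, 11, 20, 29, 38]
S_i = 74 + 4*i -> [74, 78, 82, 86, 90]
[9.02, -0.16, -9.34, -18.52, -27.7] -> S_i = 9.02 + -9.18*i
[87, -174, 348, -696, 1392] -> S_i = 87*-2^i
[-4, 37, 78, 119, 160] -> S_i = -4 + 41*i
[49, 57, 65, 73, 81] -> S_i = 49 + 8*i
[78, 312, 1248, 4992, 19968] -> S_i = 78*4^i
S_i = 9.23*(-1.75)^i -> [9.23, -16.15, 28.27, -49.47, 86.57]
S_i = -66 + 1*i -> [-66, -65, -64, -63, -62]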